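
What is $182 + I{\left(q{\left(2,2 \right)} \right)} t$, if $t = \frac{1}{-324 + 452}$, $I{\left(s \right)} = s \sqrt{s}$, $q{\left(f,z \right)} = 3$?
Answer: $182 + \frac{3 \sqrt{3}}{128} \approx 182.04$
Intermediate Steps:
$I{\left(s \right)} = s^{\frac{3}{2}}$
$t = \frac{1}{128} \approx 0.0078125$
$182 + I{\left(q{\left(2,2 \right)} \right)} t = 182 + 3^{\frac{3}{2}} \cdot \frac{1}{128} = 182 + 3 \sqrt{3} \cdot \frac{1}{128} = 182 + \frac{3 \sqrt{3}}{128}$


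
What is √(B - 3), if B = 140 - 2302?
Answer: I*√2165 ≈ 46.53*I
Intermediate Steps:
B = -2162
√(B - 3) = √(-2162 - 3) = √(-2165) = I*√2165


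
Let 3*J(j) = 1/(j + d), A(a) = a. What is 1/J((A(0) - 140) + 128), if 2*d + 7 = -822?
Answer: -2559/2 ≈ -1279.5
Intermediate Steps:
d = -829/2 (d = -7/2 + (1/2)*(-822) = -7/2 - 411 = -829/2 ≈ -414.50)
J(j) = 1/(3*(-829/2 + j)) (J(j) = 1/(3*(j - 829/2)) = 1/(3*(-829/2 + j)))
1/J((A(0) - 140) + 128) = 1/(2/(3*(-829 + 2*((0 - 140) + 128)))) = 1/(2/(3*(-829 + 2*(-140 + 128)))) = 1/(2/(3*(-829 + 2*(-12)))) = 1/(2/(3*(-829 - 24))) = 1/((2/3)/(-853)) = 1/((2/3)*(-1/853)) = 1/(-2/2559) = -2559/2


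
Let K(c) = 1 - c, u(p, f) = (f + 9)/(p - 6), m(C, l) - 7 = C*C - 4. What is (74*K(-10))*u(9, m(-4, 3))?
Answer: 22792/3 ≈ 7597.3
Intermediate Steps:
m(C, l) = 3 + C² (m(C, l) = 7 + (C*C - 4) = 7 + (C² - 4) = 7 + (-4 + C²) = 3 + C²)
u(p, f) = (9 + f)/(-6 + p)
(74*K(-10))*u(9, m(-4, 3)) = (74*(1 - 1*(-10)))*((9 + (3 + (-4)²))/(-6 + 9)) = (74*(1 + 10))*((9 + (3 + 16))/3) = (74*11)*((9 + 19)/3) = 814*((⅓)*28) = 814*(28/3) = 22792/3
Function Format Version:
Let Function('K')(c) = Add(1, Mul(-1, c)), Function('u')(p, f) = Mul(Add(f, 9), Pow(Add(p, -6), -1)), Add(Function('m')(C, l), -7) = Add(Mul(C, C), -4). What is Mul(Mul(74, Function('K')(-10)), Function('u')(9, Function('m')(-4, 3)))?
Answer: Rational(22792, 3) ≈ 7597.3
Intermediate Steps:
Function('m')(C, l) = Add(3, Pow(C, 2)) (Function('m')(C, l) = Add(7, Add(Mul(C, C), -4)) = Add(7, Add(Pow(C, 2), -4)) = Add(7, Add(-4, Pow(C, 2))) = Add(3, Pow(C, 2)))
Function('u')(p, f) = Mul(Pow(Add(-6, p), -1), Add(9, f)) (Function('u')(p, f) = Mul(Add(9, f), Pow(Add(-6, p), -1)) = Mul(Pow(Add(-6, p), -1), Add(9, f)))
Mul(Mul(74, Function('K')(-10)), Function('u')(9, Function('m')(-4, 3))) = Mul(Mul(74, Add(1, Mul(-1, -10))), Mul(Pow(Add(-6, 9), -1), Add(9, Add(3, Pow(-4, 2))))) = Mul(Mul(74, Add(1, 10)), Mul(Pow(3, -1), Add(9, Add(3, 16)))) = Mul(Mul(74, 11), Mul(Rational(1, 3), Add(9, 19))) = Mul(814, Mul(Rational(1, 3), 28)) = Mul(814, Rational(28, 3)) = Rational(22792, 3)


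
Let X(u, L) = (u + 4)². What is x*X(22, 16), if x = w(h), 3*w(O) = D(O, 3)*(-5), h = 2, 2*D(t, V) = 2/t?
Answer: -1690/3 ≈ -563.33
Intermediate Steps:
D(t, V) = 1/t (D(t, V) = (2/t)/2 = 1/t)
X(u, L) = (4 + u)²
w(O) = -5/(3*O) (w(O) = (-5/O)/3 = -5/(3*O))
x = -⅚ (x = -5/3/2 = -5/3*½ = -⅚ ≈ -0.83333)
x*X(22, 16) = -5*(4 + 22)²/6 = -⅚*26² = -⅚*676 = -1690/3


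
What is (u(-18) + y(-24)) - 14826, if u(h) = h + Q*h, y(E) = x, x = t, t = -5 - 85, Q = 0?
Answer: -14934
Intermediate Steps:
t = -90
x = -90
y(E) = -90
u(h) = h (u(h) = h + 0*h = h + 0 = h)
(u(-18) + y(-24)) - 14826 = (-18 - 90) - 14826 = -108 - 14826 = -14934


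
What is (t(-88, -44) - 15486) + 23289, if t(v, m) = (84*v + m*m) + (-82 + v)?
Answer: 2177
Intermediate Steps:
t(v, m) = -82 + m² + 85*v (t(v, m) = (84*v + m²) + (-82 + v) = (m² + 84*v) + (-82 + v) = -82 + m² + 85*v)
(t(-88, -44) - 15486) + 23289 = ((-82 + (-44)² + 85*(-88)) - 15486) + 23289 = ((-82 + 1936 - 7480) - 15486) + 23289 = (-5626 - 15486) + 23289 = -21112 + 23289 = 2177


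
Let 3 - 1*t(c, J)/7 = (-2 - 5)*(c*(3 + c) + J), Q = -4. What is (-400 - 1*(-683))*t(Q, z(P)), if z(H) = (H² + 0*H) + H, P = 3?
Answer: 227815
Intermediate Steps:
z(H) = H + H² (z(H) = (H² + 0) + H = H² + H = H + H²)
t(c, J) = 21 + 49*J + 49*c*(3 + c) (t(c, J) = 21 - 7*(-2 - 5)*(c*(3 + c) + J) = 21 - (-49)*(J + c*(3 + c)) = 21 - 7*(-7*J - 7*c*(3 + c)) = 21 + (49*J + 49*c*(3 + c)) = 21 + 49*J + 49*c*(3 + c))
(-400 - 1*(-683))*t(Q, z(P)) = (-400 - 1*(-683))*(21 + 49*(3*(1 + 3)) + 49*(-4)² + 147*(-4)) = (-400 + 683)*(21 + 49*(3*4) + 49*16 - 588) = 283*(21 + 49*12 + 784 - 588) = 283*(21 + 588 + 784 - 588) = 283*805 = 227815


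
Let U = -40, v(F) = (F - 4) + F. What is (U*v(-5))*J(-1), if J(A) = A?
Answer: -560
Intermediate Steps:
v(F) = -4 + 2*F (v(F) = (-4 + F) + F = -4 + 2*F)
(U*v(-5))*J(-1) = -40*(-4 + 2*(-5))*(-1) = -40*(-4 - 10)*(-1) = -40*(-14)*(-1) = 560*(-1) = -560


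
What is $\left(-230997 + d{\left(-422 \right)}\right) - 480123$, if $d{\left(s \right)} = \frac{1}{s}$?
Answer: $- \frac{300092641}{422} \approx -7.1112 \cdot 10^{5}$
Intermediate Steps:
$\left(-230997 + d{\left(-422 \right)}\right) - 480123 = \left(-230997 + \frac{1}{-422}\right) - 480123 = \left(-230997 - \frac{1}{422}\right) - 480123 = - \frac{97480735}{422} - 480123 = - \frac{300092641}{422}$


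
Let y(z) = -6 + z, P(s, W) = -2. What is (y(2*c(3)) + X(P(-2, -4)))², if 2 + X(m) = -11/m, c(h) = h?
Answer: 49/4 ≈ 12.250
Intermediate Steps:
X(m) = -2 - 11/m
(y(2*c(3)) + X(P(-2, -4)))² = ((-6 + 2*3) + (-2 - 11/(-2)))² = ((-6 + 6) + (-2 - 11*(-½)))² = (0 + (-2 + 11/2))² = (0 + 7/2)² = (7/2)² = 49/4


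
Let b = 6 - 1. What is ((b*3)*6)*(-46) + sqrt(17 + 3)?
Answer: -4140 + 2*sqrt(5) ≈ -4135.5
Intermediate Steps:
b = 5
((b*3)*6)*(-46) + sqrt(17 + 3) = ((5*3)*6)*(-46) + sqrt(17 + 3) = (15*6)*(-46) + sqrt(20) = 90*(-46) + 2*sqrt(5) = -4140 + 2*sqrt(5)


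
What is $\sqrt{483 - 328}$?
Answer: $\sqrt{155} \approx 12.45$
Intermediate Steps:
$\sqrt{483 - 328} = \sqrt{155}$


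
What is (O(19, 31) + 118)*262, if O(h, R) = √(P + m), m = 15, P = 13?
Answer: 30916 + 524*√7 ≈ 32302.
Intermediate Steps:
O(h, R) = 2*√7 (O(h, R) = √(13 + 15) = √28 = 2*√7)
(O(19, 31) + 118)*262 = (2*√7 + 118)*262 = (118 + 2*√7)*262 = 30916 + 524*√7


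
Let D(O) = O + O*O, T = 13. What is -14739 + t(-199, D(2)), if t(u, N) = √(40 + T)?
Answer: -14739 + √53 ≈ -14732.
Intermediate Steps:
D(O) = O + O²
t(u, N) = √53 (t(u, N) = √(40 + 13) = √53)
-14739 + t(-199, D(2)) = -14739 + √53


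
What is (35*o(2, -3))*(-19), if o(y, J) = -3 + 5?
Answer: -1330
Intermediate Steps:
o(y, J) = 2
(35*o(2, -3))*(-19) = (35*2)*(-19) = 70*(-19) = -1330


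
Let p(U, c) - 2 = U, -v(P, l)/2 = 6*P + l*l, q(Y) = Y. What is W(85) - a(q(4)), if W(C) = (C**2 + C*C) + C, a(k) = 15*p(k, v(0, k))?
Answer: 14445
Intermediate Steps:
v(P, l) = -12*P - 2*l**2 (v(P, l) = -2*(6*P + l*l) = -2*(6*P + l**2) = -2*(l**2 + 6*P) = -12*P - 2*l**2)
p(U, c) = 2 + U
a(k) = 30 + 15*k (a(k) = 15*(2 + k) = 30 + 15*k)
W(C) = C + 2*C**2 (W(C) = (C**2 + C**2) + C = 2*C**2 + C = C + 2*C**2)
W(85) - a(q(4)) = 85*(1 + 2*85) - (30 + 15*4) = 85*(1 + 170) - (30 + 60) = 85*171 - 1*90 = 14535 - 90 = 14445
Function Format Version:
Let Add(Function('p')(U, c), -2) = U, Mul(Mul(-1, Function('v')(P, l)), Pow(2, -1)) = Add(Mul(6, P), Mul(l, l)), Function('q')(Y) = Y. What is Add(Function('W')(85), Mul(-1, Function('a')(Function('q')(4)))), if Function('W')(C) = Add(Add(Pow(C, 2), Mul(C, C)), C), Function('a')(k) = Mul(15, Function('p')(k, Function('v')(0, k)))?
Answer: 14445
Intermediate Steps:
Function('v')(P, l) = Add(Mul(-12, P), Mul(-2, Pow(l, 2))) (Function('v')(P, l) = Mul(-2, Add(Mul(6, P), Mul(l, l))) = Mul(-2, Add(Mul(6, P), Pow(l, 2))) = Mul(-2, Add(Pow(l, 2), Mul(6, P))) = Add(Mul(-12, P), Mul(-2, Pow(l, 2))))
Function('p')(U, c) = Add(2, U)
Function('a')(k) = Add(30, Mul(15, k)) (Function('a')(k) = Mul(15, Add(2, k)) = Add(30, Mul(15, k)))
Function('W')(C) = Add(C, Mul(2, Pow(C, 2))) (Function('W')(C) = Add(Add(Pow(C, 2), Pow(C, 2)), C) = Add(Mul(2, Pow(C, 2)), C) = Add(C, Mul(2, Pow(C, 2))))
Add(Function('W')(85), Mul(-1, Function('a')(Function('q')(4)))) = Add(Mul(85, Add(1, Mul(2, 85))), Mul(-1, Add(30, Mul(15, 4)))) = Add(Mul(85, Add(1, 170)), Mul(-1, Add(30, 60))) = Add(Mul(85, 171), Mul(-1, 90)) = Add(14535, -90) = 14445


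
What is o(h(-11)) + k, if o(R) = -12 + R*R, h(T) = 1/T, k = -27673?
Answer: -3349884/121 ≈ -27685.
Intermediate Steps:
o(R) = -12 + R²
o(h(-11)) + k = (-12 + (1/(-11))²) - 27673 = (-12 + (-1/11)²) - 27673 = (-12 + 1/121) - 27673 = -1451/121 - 27673 = -3349884/121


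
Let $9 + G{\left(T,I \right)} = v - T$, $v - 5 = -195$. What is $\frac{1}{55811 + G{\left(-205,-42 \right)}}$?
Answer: $\frac{1}{55817} \approx 1.7916 \cdot 10^{-5}$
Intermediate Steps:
$v = -190$ ($v = 5 - 195 = -190$)
$G{\left(T,I \right)} = -199 - T$ ($G{\left(T,I \right)} = -9 - \left(190 + T\right) = -199 - T$)
$\frac{1}{55811 + G{\left(-205,-42 \right)}} = \frac{1}{55811 - -6} = \frac{1}{55811 + \left(-199 + 205\right)} = \frac{1}{55811 + 6} = \frac{1}{55817}$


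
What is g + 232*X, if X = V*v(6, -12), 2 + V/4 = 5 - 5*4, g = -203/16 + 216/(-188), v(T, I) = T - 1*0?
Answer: -71191717/752 ≈ -94670.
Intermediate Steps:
v(T, I) = T (v(T, I) = T + 0 = T)
g = -10405/752 (g = -203*1/16 + 216*(-1/188) = -203/16 - 54/47 = -10405/752 ≈ -13.836)
V = -68 (V = -8 + 4*(5 - 5*4) = -8 + 4*(5 - 20) = -8 + 4*(-15) = -8 - 60 = -68)
X = -408 (X = -68*6 = -408)
g + 232*X = -10405/752 + 232*(-408) = -10405/752 - 94656 = -71191717/752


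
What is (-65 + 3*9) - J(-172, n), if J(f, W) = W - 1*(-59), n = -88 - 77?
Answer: 68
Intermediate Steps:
n = -165
J(f, W) = 59 + W (J(f, W) = W + 59 = 59 + W)
(-65 + 3*9) - J(-172, n) = (-65 + 3*9) - (59 - 165) = (-65 + 27) - 1*(-106) = -38 + 106 = 68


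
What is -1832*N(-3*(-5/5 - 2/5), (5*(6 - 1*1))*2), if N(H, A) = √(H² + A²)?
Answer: -1832*√62941/5 ≈ -91923.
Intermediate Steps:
N(H, A) = √(A² + H²)
-1832*N(-3*(-5/5 - 2/5), (5*(6 - 1*1))*2) = -1832*√(((5*(6 - 1*1))*2)² + (-3*(-5/5 - 2/5))²) = -1832*√(((5*(6 - 1))*2)² + (-3*(-5*⅕ - 2*⅕))²) = -1832*√(((5*5)*2)² + (-3*(-1 - ⅖))²) = -1832*√((25*2)² + (-3*(-7/5))²) = -1832*√(50² + (21/5)²) = -1832*√(2500 + 441/25) = -1832*√62941/5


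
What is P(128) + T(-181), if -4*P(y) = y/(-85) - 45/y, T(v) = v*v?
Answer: 1425778929/43520 ≈ 32761.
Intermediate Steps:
T(v) = v²
P(y) = y/340 + 45/(4*y) (P(y) = -(y/(-85) - 45/y)/4 = -(y*(-1/85) - 45/y)/4 = -(-y/85 - 45/y)/4 = -(-45/y - y/85)/4 = y/340 + 45/(4*y))
P(128) + T(-181) = (1/340)*(3825 + 128²)/128 + (-181)² = (1/340)*(1/128)*(3825 + 16384) + 32761 = (1/340)*(1/128)*20209 + 32761 = 20209/43520 + 32761 = 1425778929/43520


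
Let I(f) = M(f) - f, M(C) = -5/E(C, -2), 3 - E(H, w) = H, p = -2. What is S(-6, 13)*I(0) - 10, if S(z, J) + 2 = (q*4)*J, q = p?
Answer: 500/3 ≈ 166.67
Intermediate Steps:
q = -2
E(H, w) = 3 - H
M(C) = -5/(3 - C)
S(z, J) = -2 - 8*J (S(z, J) = -2 + (-2*4)*J = -2 - 8*J)
I(f) = -f + 5/(-3 + f) (I(f) = 5/(-3 + f) - f = -f + 5/(-3 + f))
S(-6, 13)*I(0) - 10 = (-2 - 8*13)*((5 - 1*0*(-3 + 0))/(-3 + 0)) - 10 = (-2 - 104)*((5 - 1*0*(-3))/(-3)) - 10 = -(-106)*(5 + 0)/3 - 10 = -(-106)*5/3 - 10 = -106*(-5/3) - 10 = 530/3 - 10 = 500/3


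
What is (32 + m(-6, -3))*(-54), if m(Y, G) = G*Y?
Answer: -2700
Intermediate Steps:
(32 + m(-6, -3))*(-54) = (32 - 3*(-6))*(-54) = (32 + 18)*(-54) = 50*(-54) = -2700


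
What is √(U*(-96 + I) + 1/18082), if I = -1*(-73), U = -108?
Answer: √812165488498/18082 ≈ 49.840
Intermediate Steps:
I = 73
√(U*(-96 + I) + 1/18082) = √(-108*(-96 + 73) + 1/18082) = √(-108*(-23) + 1/18082) = √(2484 + 1/18082) = √(44915689/18082) = √812165488498/18082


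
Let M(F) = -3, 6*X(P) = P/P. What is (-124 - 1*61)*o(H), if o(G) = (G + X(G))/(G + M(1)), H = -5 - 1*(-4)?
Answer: -925/24 ≈ -38.542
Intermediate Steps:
X(P) = ⅙ (X(P) = (P/P)/6 = (⅙)*1 = ⅙)
H = -1 (H = -5 + 4 = -1)
o(G) = (⅙ + G)/(-3 + G) (o(G) = (G + ⅙)/(G - 3) = (⅙ + G)/(-3 + G))
(-124 - 1*61)*o(H) = (-124 - 1*61)*((⅙ - 1)/(-3 - 1)) = (-124 - 61)*(-⅚/(-4)) = -(-185)*(-5)/(4*6) = -185*5/24 = -925/24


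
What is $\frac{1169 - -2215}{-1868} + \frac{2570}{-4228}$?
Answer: $- \frac{2388539}{987238} \approx -2.4194$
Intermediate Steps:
$\frac{1169 - -2215}{-1868} + \frac{2570}{-4228} = \left(1169 + 2215\right) \left(- \frac{1}{1868}\right) + 2570 \left(- \frac{1}{4228}\right) = 3384 \left(- \frac{1}{1868}\right) - \frac{1285}{2114} = - \frac{846}{467} - \frac{1285}{2114} = - \frac{2388539}{987238}$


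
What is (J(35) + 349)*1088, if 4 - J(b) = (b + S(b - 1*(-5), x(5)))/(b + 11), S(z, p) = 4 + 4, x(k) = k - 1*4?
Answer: 8810080/23 ≈ 3.8305e+5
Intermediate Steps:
x(k) = -4 + k (x(k) = k - 4 = -4 + k)
S(z, p) = 8
J(b) = 4 - (8 + b)/(11 + b) (J(b) = 4 - (b + 8)/(b + 11) = 4 - (8 + b)/(11 + b))
(J(35) + 349)*1088 = (3*(12 + 35)/(11 + 35) + 349)*1088 = (3*47/46 + 349)*1088 = (3*(1/46)*47 + 349)*1088 = (141/46 + 349)*1088 = (16195/46)*1088 = 8810080/23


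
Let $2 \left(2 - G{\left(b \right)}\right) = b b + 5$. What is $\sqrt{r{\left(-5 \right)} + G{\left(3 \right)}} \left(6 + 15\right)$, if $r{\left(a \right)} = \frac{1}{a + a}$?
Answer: $\frac{21 i \sqrt{510}}{10} \approx 47.425 i$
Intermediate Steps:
$r{\left(a \right)} = \frac{1}{2 a}$
$G{\left(b \right)} = - \frac{1}{2} - \frac{b^{2}}{2}$ ($G{\left(b \right)} = 2 - \frac{b b + 5}{2} = 2 - \frac{b^{2} + 5}{2} = 2 - \frac{5 + b^{2}}{2} = 2 - \left(\frac{5}{2} + \frac{b^{2}}{2}\right) = - \frac{1}{2} - \frac{b^{2}}{2}$)
$\sqrt{r{\left(-5 \right)} + G{\left(3 \right)}} \left(6 + 15\right) = \sqrt{\frac{1}{2 \left(-5\right)} - \left(\frac{1}{2} + \frac{3^{2}}{2}\right)} \left(6 + 15\right) = \sqrt{\frac{1}{2} \left(- \frac{1}{5}\right) - 5} \cdot 21 = \sqrt{- \frac{1}{10} - 5} \cdot 21 = \sqrt{- \frac{51}{10}} \cdot 21 = \frac{i \sqrt{510}}{10} \cdot 21 = \frac{21 i \sqrt{510}}{10}$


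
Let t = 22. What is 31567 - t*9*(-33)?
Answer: 38101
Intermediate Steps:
31567 - t*9*(-33) = 31567 - 22*9*(-33) = 31567 - 198*(-33) = 31567 - 1*(-6534) = 31567 + 6534 = 38101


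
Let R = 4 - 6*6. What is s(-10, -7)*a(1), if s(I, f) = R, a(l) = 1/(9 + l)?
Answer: -16/5 ≈ -3.2000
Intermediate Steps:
R = -32 (R = 4 - 1*36 = 4 - 36 = -32)
s(I, f) = -32
s(-10, -7)*a(1) = -32/(9 + 1) = -32/10 = -32*⅒ = -16/5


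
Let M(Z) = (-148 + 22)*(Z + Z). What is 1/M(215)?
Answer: -1/54180 ≈ -1.8457e-5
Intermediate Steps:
M(Z) = -252*Z
1/M(215) = 1/(-252*215) = 1/(-54180) = -1/54180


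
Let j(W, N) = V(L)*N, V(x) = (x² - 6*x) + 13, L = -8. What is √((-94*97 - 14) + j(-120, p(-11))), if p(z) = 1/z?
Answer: I*√1106347/11 ≈ 95.621*I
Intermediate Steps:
V(x) = 13 + x² - 6*x
p(z) = 1/z
j(W, N) = 125*N (j(W, N) = (13 + (-8)² - 6*(-8))*N = (13 + 64 + 48)*N = 125*N)
√((-94*97 - 14) + j(-120, p(-11))) = √((-94*97 - 14) + 125/(-11)) = √((-9118 - 14) + 125*(-1/11)) = √(-9132 - 125/11) = √(-100577/11) = I*√1106347/11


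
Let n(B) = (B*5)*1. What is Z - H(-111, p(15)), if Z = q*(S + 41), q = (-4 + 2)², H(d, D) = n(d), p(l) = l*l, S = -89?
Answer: 363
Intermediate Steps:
p(l) = l²
n(B) = 5*B (n(B) = (5*B)*1 = 5*B)
H(d, D) = 5*d
q = 4 (q = (-2)² = 4)
Z = -192 (Z = 4*(-89 + 41) = 4*(-48) = -192)
Z - H(-111, p(15)) = -192 - 5*(-111) = -192 - 1*(-555) = -192 + 555 = 363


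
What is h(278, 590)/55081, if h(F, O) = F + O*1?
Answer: 868/55081 ≈ 0.015759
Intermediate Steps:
h(F, O) = F + O
h(278, 590)/55081 = (278 + 590)/55081 = 868*(1/55081) = 868/55081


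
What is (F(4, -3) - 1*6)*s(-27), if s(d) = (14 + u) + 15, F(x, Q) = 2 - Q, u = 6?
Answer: -35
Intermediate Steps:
s(d) = 35 (s(d) = (14 + 6) + 15 = 20 + 15 = 35)
(F(4, -3) - 1*6)*s(-27) = ((2 - 1*(-3)) - 1*6)*35 = ((2 + 3) - 6)*35 = (5 - 6)*35 = -1*35 = -35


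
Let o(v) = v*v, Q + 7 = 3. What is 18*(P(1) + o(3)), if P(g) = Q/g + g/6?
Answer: 93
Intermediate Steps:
Q = -4 (Q = -7 + 3 = -4)
P(g) = -4/g + g/6
o(v) = v²
18*(P(1) + o(3)) = 18*((-4/1 + (⅙)*1) + 3²) = 18*((-4*1 + ⅙) + 9) = 18*((-4 + ⅙) + 9) = 18*(-23/6 + 9) = 18*(31/6) = 93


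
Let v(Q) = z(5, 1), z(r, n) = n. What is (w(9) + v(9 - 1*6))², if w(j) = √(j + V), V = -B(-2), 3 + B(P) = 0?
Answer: 13 + 4*√3 ≈ 19.928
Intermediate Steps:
B(P) = -3 (B(P) = -3 + 0 = -3)
V = 3 (V = -1*(-3) = 3)
v(Q) = 1
w(j) = √(3 + j) (w(j) = √(j + 3) = √(3 + j))
(w(9) + v(9 - 1*6))² = (√(3 + 9) + 1)² = (√12 + 1)² = (2*√3 + 1)² = (1 + 2*√3)²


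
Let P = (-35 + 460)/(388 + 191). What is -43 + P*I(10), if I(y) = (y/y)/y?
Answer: -49709/1158 ≈ -42.927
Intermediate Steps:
I(y) = 1/y
P = 425/579 ≈ 0.73402
-43 + P*I(10) = -43 + (425/579)/10 = -43 + (425/579)*(1/10) = -43 + 85/1158 = -49709/1158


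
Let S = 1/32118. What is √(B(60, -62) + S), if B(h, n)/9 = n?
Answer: I*√575613753474/32118 ≈ 23.622*I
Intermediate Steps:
B(h, n) = 9*n
S = 1/32118 ≈ 3.1135e-5
√(B(60, -62) + S) = √(9*(-62) + 1/32118) = √(-558 + 1/32118) = √(-17921843/32118) = I*√575613753474/32118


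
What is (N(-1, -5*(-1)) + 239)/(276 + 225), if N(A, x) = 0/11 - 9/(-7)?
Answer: 1682/3507 ≈ 0.47961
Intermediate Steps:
N(A, x) = 9/7 (N(A, x) = 0*(1/11) - 9*(-⅐) = 0 + 9/7 = 9/7)
(N(-1, -5*(-1)) + 239)/(276 + 225) = (9/7 + 239)/(276 + 225) = (1682/7)/501 = (1682/7)*(1/501) = 1682/3507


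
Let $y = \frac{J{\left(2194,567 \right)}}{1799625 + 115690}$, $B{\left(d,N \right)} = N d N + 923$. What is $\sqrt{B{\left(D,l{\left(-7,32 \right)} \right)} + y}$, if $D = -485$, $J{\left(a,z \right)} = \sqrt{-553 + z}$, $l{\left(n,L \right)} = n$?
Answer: $\frac{\sqrt{-83794313447397450 + 1915315 \sqrt{14}}}{1915315} \approx 151.14 i$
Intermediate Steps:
$B{\left(d,N \right)} = 923 + d N^{2}$ ($B{\left(d,N \right)} = d N^{2} + 923 = 923 + d N^{2}$)
$y = \frac{\sqrt{14}}{1915315}$ ($y = \frac{\sqrt{-553 + 567}}{1799625 + 115690} = \frac{\sqrt{14}}{1915315} \approx 1.9535 \cdot 10^{-6}$)
$\sqrt{B{\left(D,l{\left(-7,32 \right)} \right)} + y} = \sqrt{\left(923 - 485 \left(-7\right)^{2}\right) + \frac{\sqrt{14}}{1915315}} = \sqrt{\left(923 - 23765\right) + \frac{\sqrt{14}}{1915315}} = \sqrt{-22842 + \frac{\sqrt{14}}{1915315}}$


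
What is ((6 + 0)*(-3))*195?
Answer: -3510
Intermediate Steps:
((6 + 0)*(-3))*195 = (6*(-3))*195 = -18*195 = -3510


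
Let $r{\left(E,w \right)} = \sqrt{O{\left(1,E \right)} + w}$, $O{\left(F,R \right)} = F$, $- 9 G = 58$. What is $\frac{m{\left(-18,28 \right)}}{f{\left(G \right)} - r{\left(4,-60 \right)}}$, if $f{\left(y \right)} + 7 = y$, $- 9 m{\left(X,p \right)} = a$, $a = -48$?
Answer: $- \frac{1452}{4855} + \frac{108 i \sqrt{59}}{4855} \approx -0.29907 + 0.17087 i$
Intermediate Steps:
$m{\left(X,p \right)} = \frac{16}{3}$ ($m{\left(X,p \right)} = \left(- \frac{1}{9}\right) \left(-48\right) = \frac{16}{3}$)
$G = - \frac{58}{9}$ ($G = \left(- \frac{1}{9}\right) 58 = - \frac{58}{9} \approx -6.4444$)
$r{\left(E,w \right)} = \sqrt{1 + w}$
$f{\left(y \right)} = -7 + y$
$\frac{m{\left(-18,28 \right)}}{f{\left(G \right)} - r{\left(4,-60 \right)}} = \frac{16}{3 \left(\left(-7 - \frac{58}{9}\right) - \sqrt{1 - 60}\right)} = \frac{16}{3 \left(- \frac{121}{9} - \sqrt{-59}\right)} = \frac{16}{3 \left(- \frac{121}{9} - i \sqrt{59}\right)}$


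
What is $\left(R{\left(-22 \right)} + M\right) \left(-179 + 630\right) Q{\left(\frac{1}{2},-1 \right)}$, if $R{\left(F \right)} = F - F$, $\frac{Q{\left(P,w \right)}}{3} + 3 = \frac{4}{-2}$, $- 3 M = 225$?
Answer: $507375$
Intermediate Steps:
$M = -75$ ($M = \left(- \frac{1}{3}\right) 225 = -75$)
$Q{\left(P,w \right)} = -15$ ($Q{\left(P,w \right)} = -9 + 3 \frac{4}{-2} = -9 + 3 \cdot 4 \left(- \frac{1}{2}\right) = -9 + 3 \left(-2\right) = -9 - 6 = -15$)
$R{\left(F \right)} = 0$
$\left(R{\left(-22 \right)} + M\right) \left(-179 + 630\right) Q{\left(\frac{1}{2},-1 \right)} = \left(0 - 75\right) \left(-179 + 630\right) \left(-15\right) = \left(-75\right) 451 \left(-15\right) = \left(-33825\right) \left(-15\right) = 507375$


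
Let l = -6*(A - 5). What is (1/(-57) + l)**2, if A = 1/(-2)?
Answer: 3534400/3249 ≈ 1087.8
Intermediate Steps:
A = -1/2 ≈ -0.50000
l = 33 (l = -6*(-1/2 - 5) = -6*(-11/2) = 33)
(1/(-57) + l)**2 = (1/(-57) + 33)**2 = (-1/57 + 33)**2 = (1880/57)**2 = 3534400/3249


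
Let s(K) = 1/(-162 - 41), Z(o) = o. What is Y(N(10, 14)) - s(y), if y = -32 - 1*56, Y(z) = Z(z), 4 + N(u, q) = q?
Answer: 2031/203 ≈ 10.005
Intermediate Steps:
N(u, q) = -4 + q
Y(z) = z
y = -88 (y = -32 - 56 = -88)
s(K) = -1/203 (s(K) = 1/(-203) = -1/203)
Y(N(10, 14)) - s(y) = (-4 + 14) - 1*(-1/203) = 10 + 1/203 = 2031/203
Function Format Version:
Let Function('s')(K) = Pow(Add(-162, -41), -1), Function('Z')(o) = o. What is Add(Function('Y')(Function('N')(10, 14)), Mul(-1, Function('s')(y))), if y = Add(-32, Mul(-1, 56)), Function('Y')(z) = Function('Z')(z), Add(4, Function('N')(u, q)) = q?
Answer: Rational(2031, 203) ≈ 10.005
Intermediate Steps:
Function('N')(u, q) = Add(-4, q)
Function('Y')(z) = z
y = -88 (y = Add(-32, -56) = -88)
Function('s')(K) = Rational(-1, 203) (Function('s')(K) = Pow(-203, -1) = Rational(-1, 203))
Add(Function('Y')(Function('N')(10, 14)), Mul(-1, Function('s')(y))) = Add(Add(-4, 14), Mul(-1, Rational(-1, 203))) = Add(10, Rational(1, 203)) = Rational(2031, 203)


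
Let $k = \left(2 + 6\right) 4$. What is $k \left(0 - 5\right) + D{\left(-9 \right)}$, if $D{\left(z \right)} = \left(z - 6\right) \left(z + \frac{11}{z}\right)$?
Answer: $- \frac{20}{3} \approx -6.6667$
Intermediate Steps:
$k = 32$ ($k = 8 \cdot 4 = 32$)
$D{\left(z \right)} = \left(-6 + z\right) \left(z + \frac{11}{z}\right)$
$k \left(0 - 5\right) + D{\left(-9 \right)} = 32 \left(0 - 5\right) + \left(11 + \left(-9\right)^{2} - \frac{66}{-9} - -54\right) = 32 \left(0 - 5\right) + \left(11 + 81 - - \frac{22}{3} + 54\right) = 32 \left(-5\right) + \left(11 + 81 + \frac{22}{3} + 54\right) = -160 + \frac{460}{3} = - \frac{20}{3}$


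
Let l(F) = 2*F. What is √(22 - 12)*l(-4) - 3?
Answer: -3 - 8*√10 ≈ -28.298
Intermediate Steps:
√(22 - 12)*l(-4) - 3 = √(22 - 12)*(2*(-4)) - 3 = √10*(-8) - 3 = -8*√10 - 3 = -3 - 8*√10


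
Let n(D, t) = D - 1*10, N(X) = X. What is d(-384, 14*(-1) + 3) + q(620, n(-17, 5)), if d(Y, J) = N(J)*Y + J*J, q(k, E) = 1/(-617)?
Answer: 2680864/617 ≈ 4345.0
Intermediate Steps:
n(D, t) = -10 + D (n(D, t) = D - 10 = -10 + D)
q(k, E) = -1/617
d(Y, J) = J² + J*Y (d(Y, J) = J*Y + J*J = J*Y + J² = J² + J*Y)
d(-384, 14*(-1) + 3) + q(620, n(-17, 5)) = (14*(-1) + 3)*((14*(-1) + 3) - 384) - 1/617 = (-14 + 3)*((-14 + 3) - 384) - 1/617 = -11*(-11 - 384) - 1/617 = -11*(-395) - 1/617 = 4345 - 1/617 = 2680864/617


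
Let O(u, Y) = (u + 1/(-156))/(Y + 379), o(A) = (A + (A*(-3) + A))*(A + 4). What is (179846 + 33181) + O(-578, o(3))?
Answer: 11897041727/55848 ≈ 2.1303e+5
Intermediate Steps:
o(A) = -A*(4 + A) (o(A) = (A + (-3*A + A))*(4 + A) = (A - 2*A)*(4 + A) = (-A)*(4 + A) = -A*(4 + A))
O(u, Y) = (-1/156 + u)/(379 + Y) (O(u, Y) = (u - 1/156)/(379 + Y) = (-1/156 + u)/(379 + Y))
(179846 + 33181) + O(-578, o(3)) = (179846 + 33181) + (-1/156 - 578)/(379 - 1*3*(4 + 3)) = 213027 - 90169/156/(379 - 1*3*7) = 213027 - 90169/156/(379 - 21) = 213027 - 90169/156/358 = 213027 + (1/358)*(-90169/156) = 213027 - 90169/55848 = 11897041727/55848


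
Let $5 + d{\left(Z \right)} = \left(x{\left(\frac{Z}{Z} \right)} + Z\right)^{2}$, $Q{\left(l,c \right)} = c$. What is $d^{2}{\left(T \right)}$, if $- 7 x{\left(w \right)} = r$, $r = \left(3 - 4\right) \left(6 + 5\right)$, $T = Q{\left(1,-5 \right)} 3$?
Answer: $\frac{73805281}{2401} \approx 30739.0$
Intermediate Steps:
$T = -15$ ($T = \left(-5\right) 3 = -15$)
$r = -11$ ($r = \left(-1\right) 11 = -11$)
$x{\left(w \right)} = \frac{11}{7}$ ($x{\left(w \right)} = \left(- \frac{1}{7}\right) \left(-11\right) = \frac{11}{7}$)
$d{\left(Z \right)} = -5 + \left(\frac{11}{7} + Z\right)^{2}$
$d^{2}{\left(T \right)} = \left(-5 + \frac{\left(11 + 7 \left(-15\right)\right)^{2}}{49}\right)^{2} = \left(-5 + \frac{\left(11 - 105\right)^{2}}{49}\right)^{2} = \left(-5 + \frac{\left(-94\right)^{2}}{49}\right)^{2} = \left(-5 + \frac{1}{49} \cdot 8836\right)^{2} = \left(-5 + \frac{8836}{49}\right)^{2} = \left(\frac{8591}{49}\right)^{2} = \frac{73805281}{2401}$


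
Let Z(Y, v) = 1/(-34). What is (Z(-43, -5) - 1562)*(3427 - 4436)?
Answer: 53586981/34 ≈ 1.5761e+6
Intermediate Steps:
Z(Y, v) = -1/34
(Z(-43, -5) - 1562)*(3427 - 4436) = (-1/34 - 1562)*(3427 - 4436) = -53109/34*(-1009) = 53586981/34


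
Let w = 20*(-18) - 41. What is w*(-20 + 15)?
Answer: 2005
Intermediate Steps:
w = -401 (w = -360 - 41 = -401)
w*(-20 + 15) = -401*(-20 + 15) = -401*(-5) = 2005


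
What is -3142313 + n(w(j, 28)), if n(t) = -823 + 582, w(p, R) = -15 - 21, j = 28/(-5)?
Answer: -3142554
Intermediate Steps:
j = -28/5 (j = 28*(-⅕) = -28/5 ≈ -5.6000)
w(p, R) = -36
n(t) = -241
-3142313 + n(w(j, 28)) = -3142313 - 241 = -3142554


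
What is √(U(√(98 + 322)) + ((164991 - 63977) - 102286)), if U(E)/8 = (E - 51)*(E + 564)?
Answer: 6*√(-6334 + 228*√105) ≈ 379.36*I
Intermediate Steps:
U(E) = 8*(-51 + E)*(564 + E) (U(E) = 8*((E - 51)*(E + 564)) = 8*((-51 + E)*(564 + E)) = 8*(-51 + E)*(564 + E))
√(U(√(98 + 322)) + ((164991 - 63977) - 102286)) = √((-230112 + 8*(√(98 + 322))² + 4104*√(98 + 322)) + ((164991 - 63977) - 102286)) = √((-230112 + 8*(√420)² + 4104*√420) + (101014 - 102286)) = √((-230112 + 8*(2*√105)² + 4104*(2*√105)) - 1272) = √((-230112 + 8*420 + 8208*√105) - 1272) = √((-230112 + 3360 + 8208*√105) - 1272) = √((-226752 + 8208*√105) - 1272) = √(-228024 + 8208*√105)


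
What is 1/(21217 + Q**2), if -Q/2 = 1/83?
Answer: 6889/146163917 ≈ 4.7132e-5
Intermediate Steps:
Q = -2/83 ≈ -0.024096
1/(21217 + Q**2) = 1/(21217 + (-2/83)**2) = 1/(21217 + 4/6889) = 1/(146163917/6889) = 6889/146163917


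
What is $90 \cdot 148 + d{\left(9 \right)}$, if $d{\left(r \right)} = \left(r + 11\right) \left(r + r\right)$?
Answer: $13680$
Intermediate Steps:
$d{\left(r \right)} = 2 r \left(11 + r\right)$ ($d{\left(r \right)} = \left(11 + r\right) 2 r = 2 r \left(11 + r\right)$)
$90 \cdot 148 + d{\left(9 \right)} = 90 \cdot 148 + 2 \cdot 9 \left(11 + 9\right) = 13320 + 2 \cdot 9 \cdot 20 = 13320 + 360 = 13680$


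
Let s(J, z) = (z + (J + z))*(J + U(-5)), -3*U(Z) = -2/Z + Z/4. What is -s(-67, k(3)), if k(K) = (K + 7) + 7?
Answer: -44033/20 ≈ -2201.6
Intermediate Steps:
U(Z) = -Z/12 + 2/(3*Z) (U(Z) = -(-2/Z + Z/4)/3 = -Z/12 + 2/(3*Z))
k(K) = 14 + K (k(K) = (7 + K) + 7 = 14 + K)
s(J, z) = (17/60 + J)*(J + 2*z) (s(J, z) = (z + (J + z))*(J + (1/12)*(8 - 1*(-5)²)/(-5)) = (J + 2*z)*(J + (1/12)*(-⅕)*(8 - 1*25)) = (J + 2*z)*(J + (1/12)*(-⅕)*(8 - 25)) = (J + 2*z)*(J + (1/12)*(-⅕)*(-17)) = (J + 2*z)*(J + 17/60) = (J + 2*z)*(17/60 + J) = (17/60 + J)*(J + 2*z))
-s(-67, k(3)) = -((-67)² + 17*(14 + 3)/30 + (17/60)*(-67) + 2*(-67)*(14 + 3)) = -(4489 + (17/30)*17 - 1139/60 + 2*(-67)*17) = -(4489 + 289/30 - 1139/60 - 2278) = -1*44033/20 = -44033/20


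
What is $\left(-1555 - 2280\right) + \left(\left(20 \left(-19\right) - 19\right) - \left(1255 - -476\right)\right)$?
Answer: $-5965$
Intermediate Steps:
$\left(-1555 - 2280\right) + \left(\left(20 \left(-19\right) - 19\right) - \left(1255 - -476\right)\right) = \left(-1555 - 2280\right) - 2130 = -3835 - 2130 = -5965$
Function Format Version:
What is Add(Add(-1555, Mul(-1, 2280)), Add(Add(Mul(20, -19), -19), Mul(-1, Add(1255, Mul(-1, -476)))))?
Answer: -5965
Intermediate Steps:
Add(Add(-1555, Mul(-1, 2280)), Add(Add(Mul(20, -19), -19), Mul(-1, Add(1255, Mul(-1, -476))))) = Add(Add(-1555, -2280), Add(Add(-380, -19), Mul(-1, Add(1255, 476)))) = Add(-3835, Add(-399, Mul(-1, 1731))) = Add(-3835, Add(-399, -1731)) = Add(-3835, -2130) = -5965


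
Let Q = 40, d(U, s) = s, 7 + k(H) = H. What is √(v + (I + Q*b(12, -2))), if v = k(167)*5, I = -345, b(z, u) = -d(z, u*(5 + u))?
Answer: √695 ≈ 26.363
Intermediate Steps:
k(H) = -7 + H
b(z, u) = -u*(5 + u)
v = 800 (v = (-7 + 167)*5 = 160*5 = 800)
√(v + (I + Q*b(12, -2))) = √(800 + (-345 + 40*(-1*(-2)*(5 - 2)))) = √(800 + (-345 + 40*(-1*(-2)*3))) = √(800 + (-345 + 40*6)) = √(800 + (-345 + 240)) = √(800 - 105) = √695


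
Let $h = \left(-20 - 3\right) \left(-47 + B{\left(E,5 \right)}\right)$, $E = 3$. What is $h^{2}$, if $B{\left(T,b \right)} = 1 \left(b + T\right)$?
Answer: $804609$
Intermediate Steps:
$B{\left(T,b \right)} = T + b$ ($B{\left(T,b \right)} = 1 \left(T + b\right) = T + b$)
$h = 897$ ($h = \left(-20 - 3\right) \left(-47 + \left(3 + 5\right)\right) = - 23 \left(-47 + 8\right) = \left(-23\right) \left(-39\right) = 897$)
$h^{2} = 897^{2} = 804609$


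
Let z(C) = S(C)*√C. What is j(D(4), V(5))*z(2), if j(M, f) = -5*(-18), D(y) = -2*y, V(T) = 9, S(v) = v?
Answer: 180*√2 ≈ 254.56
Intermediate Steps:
j(M, f) = 90
z(C) = C^(3/2) (z(C) = C*√C = C^(3/2))
j(D(4), V(5))*z(2) = 90*2^(3/2) = 90*(2*√2) = 180*√2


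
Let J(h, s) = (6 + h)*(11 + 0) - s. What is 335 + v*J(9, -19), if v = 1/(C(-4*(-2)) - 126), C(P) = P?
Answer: 19673/59 ≈ 333.44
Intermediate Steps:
J(h, s) = 66 - s + 11*h (J(h, s) = (6 + h)*11 - s = (66 + 11*h) - s = 66 - s + 11*h)
v = -1/118 (v = 1/(-4*(-2) - 126) = 1/(8 - 126) = 1/(-118) = -1/118 ≈ -0.0084746)
335 + v*J(9, -19) = 335 - (66 - 1*(-19) + 11*9)/118 = 335 - (66 + 19 + 99)/118 = 335 - 1/118*184 = 335 - 92/59 = 19673/59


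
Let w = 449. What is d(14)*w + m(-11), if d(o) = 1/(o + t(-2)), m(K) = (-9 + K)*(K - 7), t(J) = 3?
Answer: 6569/17 ≈ 386.41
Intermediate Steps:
m(K) = (-9 + K)*(-7 + K)
d(o) = 1/(3 + o) (d(o) = 1/(o + 3) = 1/(3 + o))
d(14)*w + m(-11) = 449/(3 + 14) + (63 + (-11)² - 16*(-11)) = 449/17 + (63 + 121 + 176) = (1/17)*449 + 360 = 449/17 + 360 = 6569/17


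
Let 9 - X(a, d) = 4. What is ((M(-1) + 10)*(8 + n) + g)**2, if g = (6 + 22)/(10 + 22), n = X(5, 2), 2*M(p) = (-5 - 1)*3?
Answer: 12321/64 ≈ 192.52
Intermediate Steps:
X(a, d) = 5 (X(a, d) = 9 - 1*4 = 9 - 4 = 5)
M(p) = -9 (M(p) = ((-5 - 1)*3)/2 = (-6*3)/2 = (1/2)*(-18) = -9)
n = 5
g = 7/8 (g = 28/32 = 28*(1/32) = 7/8 ≈ 0.87500)
((M(-1) + 10)*(8 + n) + g)**2 = ((-9 + 10)*(8 + 5) + 7/8)**2 = (1*13 + 7/8)**2 = (13 + 7/8)**2 = (111/8)**2 = 12321/64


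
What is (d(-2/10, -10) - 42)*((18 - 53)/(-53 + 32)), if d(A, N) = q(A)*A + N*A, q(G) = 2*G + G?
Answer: -997/15 ≈ -66.467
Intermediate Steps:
q(G) = 3*G
d(A, N) = 3*A² + A*N (d(A, N) = (3*A)*A + N*A = 3*A² + A*N)
(d(-2/10, -10) - 42)*((18 - 53)/(-53 + 32)) = ((-2/10)*(-10 + 3*(-2/10)) - 42)*((18 - 53)/(-53 + 32)) = ((-2*⅒)*(-10 + 3*(-2*⅒)) - 42)*(-35/(-21)) = (-(-10 + 3*(-⅕))/5 - 42)*(-35*(-1/21)) = (-(-10 - ⅗)/5 - 42)*(5/3) = (-⅕*(-53/5) - 42)*(5/3) = (53/25 - 42)*(5/3) = -997/25*5/3 = -997/15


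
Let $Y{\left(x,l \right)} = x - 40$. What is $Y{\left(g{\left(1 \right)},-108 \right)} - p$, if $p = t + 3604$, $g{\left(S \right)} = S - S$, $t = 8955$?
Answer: $-12599$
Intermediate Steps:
$g{\left(S \right)} = 0$
$Y{\left(x,l \right)} = -40 + x$
$p = 12559$ ($p = 8955 + 3604 = 12559$)
$Y{\left(g{\left(1 \right)},-108 \right)} - p = \left(-40 + 0\right) - 12559 = -40 - 12559 = -12599$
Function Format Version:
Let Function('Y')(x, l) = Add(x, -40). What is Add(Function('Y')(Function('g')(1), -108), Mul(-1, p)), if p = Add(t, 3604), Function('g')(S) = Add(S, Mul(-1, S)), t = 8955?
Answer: -12599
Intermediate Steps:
Function('g')(S) = 0
Function('Y')(x, l) = Add(-40, x)
p = 12559 (p = Add(8955, 3604) = 12559)
Add(Function('Y')(Function('g')(1), -108), Mul(-1, p)) = Add(Add(-40, 0), Mul(-1, 12559)) = Add(-40, -12559) = -12599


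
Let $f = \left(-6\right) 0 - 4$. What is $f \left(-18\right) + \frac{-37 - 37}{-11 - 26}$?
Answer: $74$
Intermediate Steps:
$f = -4$ ($f = 0 - 4 = -4$)
$f \left(-18\right) + \frac{-37 - 37}{-11 - 26} = \left(-4\right) \left(-18\right) + \frac{-37 - 37}{-11 - 26} = 72 - \frac{74}{-37} = 72 - -2 = 72 + 2 = 74$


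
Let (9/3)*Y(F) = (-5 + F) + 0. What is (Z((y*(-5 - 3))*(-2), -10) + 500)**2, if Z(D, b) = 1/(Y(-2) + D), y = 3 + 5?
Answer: 35533381009/142129 ≈ 2.5001e+5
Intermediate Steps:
y = 8
Y(F) = -5/3 + F/3 (Y(F) = ((-5 + F) + 0)/3 = (-5 + F)/3 = -5/3 + F/3)
Z(D, b) = 1/(-7/3 + D) (Z(D, b) = 1/((-5/3 + (1/3)*(-2)) + D) = 1/((-5/3 - 2/3) + D) = 1/(-7/3 + D))
(Z((y*(-5 - 3))*(-2), -10) + 500)**2 = (3/(-7 + 3*((8*(-5 - 3))*(-2))) + 500)**2 = (3/(-7 + 3*((8*(-8))*(-2))) + 500)**2 = (3/(-7 + 3*(-64*(-2))) + 500)**2 = (3/(-7 + 3*128) + 500)**2 = (3/(-7 + 384) + 500)**2 = (3/377 + 500)**2 = (188503/377)**2 = 35533381009/142129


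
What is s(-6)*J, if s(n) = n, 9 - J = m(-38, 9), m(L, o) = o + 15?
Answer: 90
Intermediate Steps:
m(L, o) = 15 + o
J = -15 (J = 9 - (15 + 9) = 9 - 1*24 = 9 - 24 = -15)
s(-6)*J = -6*(-15) = 90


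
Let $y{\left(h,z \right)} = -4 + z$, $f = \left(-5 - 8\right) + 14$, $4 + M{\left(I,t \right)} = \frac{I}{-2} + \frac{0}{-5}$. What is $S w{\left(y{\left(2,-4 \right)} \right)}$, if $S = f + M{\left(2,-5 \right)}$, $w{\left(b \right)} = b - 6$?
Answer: $56$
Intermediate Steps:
$M{\left(I,t \right)} = -4 - \frac{I}{2}$ ($M{\left(I,t \right)} = -4 + \left(\frac{I}{-2} + \frac{0}{-5}\right) = -4 + \left(I \left(- \frac{1}{2}\right) + 0 \left(- \frac{1}{5}\right)\right) = -4 + \left(- \frac{I}{2} + 0\right) = -4 - \frac{I}{2}$)
$f = 1$ ($f = -13 + 14 = 1$)
$w{\left(b \right)} = -6 + b$ ($w{\left(b \right)} = b - 6 = -6 + b$)
$S = -4$ ($S = 1 - 5 = -4$)
$S w{\left(y{\left(2,-4 \right)} \right)} = - 4 \left(-6 - 8\right) = \left(-4\right) \left(-14\right) = 56$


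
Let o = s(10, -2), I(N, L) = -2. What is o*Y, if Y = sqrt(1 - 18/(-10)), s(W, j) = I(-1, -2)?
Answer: -2*sqrt(70)/5 ≈ -3.3466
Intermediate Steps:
s(W, j) = -2
o = -2
Y = sqrt(70)/5 (Y = sqrt(1 - 18*(-1/10)) = sqrt(1 + 9/5) = sqrt(14/5) = sqrt(70)/5 ≈ 1.6733)
o*Y = -2*sqrt(70)/5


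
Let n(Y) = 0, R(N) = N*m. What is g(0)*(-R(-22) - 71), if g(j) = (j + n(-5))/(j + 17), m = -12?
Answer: 0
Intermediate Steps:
R(N) = -12*N (R(N) = N*(-12) = -12*N)
g(j) = j/(17 + j) (g(j) = (j + 0)/(j + 17) = j/(17 + j))
g(0)*(-R(-22) - 71) = (0/(17 + 0))*(-(-12)*(-22) - 71) = (0/17)*(-1*264 - 71) = (0*(1/17))*(-264 - 71) = 0*(-335) = 0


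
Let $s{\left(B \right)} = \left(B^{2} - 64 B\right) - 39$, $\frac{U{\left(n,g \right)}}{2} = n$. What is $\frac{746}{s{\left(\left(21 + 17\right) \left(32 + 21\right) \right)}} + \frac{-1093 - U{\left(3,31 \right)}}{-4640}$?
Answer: $\frac{4319521279}{18222491040} \approx 0.23704$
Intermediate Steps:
$U{\left(n,g \right)} = 2 n$
$s{\left(B \right)} = -39 + B^{2} - 64 B$
$\frac{746}{s{\left(\left(21 + 17\right) \left(32 + 21\right) \right)}} + \frac{-1093 - U{\left(3,31 \right)}}{-4640} = \frac{746}{-39 + \left(\left(21 + 17\right) \left(32 + 21\right)\right)^{2} - 64 \left(21 + 17\right) \left(32 + 21\right)} + \frac{-1093 - 2 \cdot 3}{-4640} = \frac{746}{-39 + \left(38 \cdot 53\right)^{2} - 64 \cdot 38 \cdot 53} + \left(-1093 - 6\right) \left(- \frac{1}{4640}\right) = \frac{746}{-39 + 2014^{2} - 128896} + \left(-1093 - 6\right) \left(- \frac{1}{4640}\right) = \frac{746}{-39 + 4056196 - 128896} - - \frac{1099}{4640} = \frac{746}{3927261} + \frac{1099}{4640} = \frac{4319521279}{18222491040}$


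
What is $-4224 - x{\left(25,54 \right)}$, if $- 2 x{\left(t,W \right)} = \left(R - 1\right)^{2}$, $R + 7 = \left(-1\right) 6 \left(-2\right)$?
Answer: $-4216$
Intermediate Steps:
$R = 5$ ($R = -7 + \left(-1\right) 6 \left(-2\right) = -7 - -12 = -7 + 12 = 5$)
$x{\left(t,W \right)} = -8$ ($x{\left(t,W \right)} = - \frac{\left(5 - 1\right)^{2}}{2} = - \frac{4^{2}}{2} = \left(- \frac{1}{2}\right) 16 = -8$)
$-4224 - x{\left(25,54 \right)} = -4224 - -8 = -4224 + 8 = -4216$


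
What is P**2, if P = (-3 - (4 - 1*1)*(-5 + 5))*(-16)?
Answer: 2304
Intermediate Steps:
P = 48 (P = (-3 - (4 - 1)*0)*(-16) = (-3 - 3*0)*(-16) = (-3 - 1*0)*(-16) = (-3 + 0)*(-16) = -3*(-16) = 48)
P**2 = 48**2 = 2304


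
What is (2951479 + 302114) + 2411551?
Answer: 5665144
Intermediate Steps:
(2951479 + 302114) + 2411551 = 3253593 + 2411551 = 5665144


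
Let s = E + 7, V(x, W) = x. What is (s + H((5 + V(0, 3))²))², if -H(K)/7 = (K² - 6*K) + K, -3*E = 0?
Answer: 12201049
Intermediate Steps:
E = 0 (E = -⅓*0 = 0)
s = 7 (s = 0 + 7 = 7)
H(K) = -7*K² + 35*K (H(K) = -7*((K² - 6*K) + K) = -7*(K² - 5*K) = -7*K² + 35*K)
(s + H((5 + V(0, 3))²))² = (7 + 7*(5 + 0)²*(5 - (5 + 0)²))² = (7 + 7*5²*(5 - 1*5²))² = (7 + 7*25*(5 - 1*25))² = (7 + 7*25*(5 - 25))² = (7 + 7*25*(-20))² = (7 - 3500)² = (-3493)² = 12201049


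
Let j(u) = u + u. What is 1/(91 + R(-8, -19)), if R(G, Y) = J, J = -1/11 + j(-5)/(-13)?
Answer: 143/13110 ≈ 0.010908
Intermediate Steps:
j(u) = 2*u
J = 97/143 (J = -1/11 + (2*(-5))/(-13) = -1*1/11 - 10*(-1/13) = -1/11 + 10/13 = 97/143 ≈ 0.67832)
R(G, Y) = 97/143
1/(91 + R(-8, -19)) = 1/(91 + 97/143) = 1/(13110/143) = 143/13110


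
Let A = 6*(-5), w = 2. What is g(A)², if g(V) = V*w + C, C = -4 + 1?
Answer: 3969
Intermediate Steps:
A = -30
C = -3
g(V) = -3 + 2*V (g(V) = V*2 - 3 = 2*V - 3 = -3 + 2*V)
g(A)² = (-3 + 2*(-30))² = (-3 - 60)² = (-63)² = 3969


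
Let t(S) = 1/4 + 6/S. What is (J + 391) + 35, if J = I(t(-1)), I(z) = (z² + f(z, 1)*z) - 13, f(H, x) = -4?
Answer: 7505/16 ≈ 469.06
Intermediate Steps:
t(S) = ¼ + 6/S (t(S) = 1*(¼) + 6/S = ¼ + 6/S)
I(z) = -13 + z² - 4*z (I(z) = (z² - 4*z) - 13 = -13 + z² - 4*z)
J = 689/16 (J = -13 + ((¼)*(24 - 1)/(-1))² - (24 - 1)/(-1) = -13 + ((¼)*(-1)*23)² - (-1)*23 = -13 + (-23/4)² - 4*(-23/4) = -13 + 529/16 + 23 = 689/16 ≈ 43.063)
(J + 391) + 35 = (689/16 + 391) + 35 = 6945/16 + 35 = 7505/16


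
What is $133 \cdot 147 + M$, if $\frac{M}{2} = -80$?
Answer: $19391$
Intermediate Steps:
$M = -160$ ($M = 2 \left(-80\right) = -160$)
$133 \cdot 147 + M = 133 \cdot 147 - 160 = 19551 - 160 = 19391$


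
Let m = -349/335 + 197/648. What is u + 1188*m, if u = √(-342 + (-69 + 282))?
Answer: -1761727/2010 + I*√129 ≈ -876.48 + 11.358*I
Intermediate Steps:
m = -160157/217080 (m = -349*1/335 + 197*(1/648) = -349/335 + 197/648 = -160157/217080 ≈ -0.73778)
u = I*√129 (u = √(-342 + 213) = √(-129) = I*√129 ≈ 11.358*I)
u + 1188*m = I*√129 + 1188*(-160157/217080) = I*√129 - 1761727/2010 = -1761727/2010 + I*√129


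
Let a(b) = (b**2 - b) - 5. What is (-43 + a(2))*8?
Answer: -368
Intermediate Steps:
a(b) = -5 + b**2 - b
(-43 + a(2))*8 = (-43 + (-5 + 2**2 - 1*2))*8 = (-43 + (-5 + 4 - 2))*8 = (-43 - 3)*8 = -46*8 = -368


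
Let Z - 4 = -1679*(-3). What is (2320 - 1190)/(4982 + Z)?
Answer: 1130/10023 ≈ 0.11274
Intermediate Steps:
Z = 5041 (Z = 4 - 1679*(-3) = 4 + 5037 = 5041)
(2320 - 1190)/(4982 + Z) = (2320 - 1190)/(4982 + 5041) = 1130/10023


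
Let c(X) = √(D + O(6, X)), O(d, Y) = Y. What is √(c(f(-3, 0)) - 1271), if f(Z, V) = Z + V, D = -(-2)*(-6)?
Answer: √(-1271 + I*√15) ≈ 0.0543 + 35.651*I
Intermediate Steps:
D = -12 (D = -1*12 = -12)
f(Z, V) = V + Z
c(X) = √(-12 + X)
√(c(f(-3, 0)) - 1271) = √(√(-12 + (0 - 3)) - 1271) = √(√(-12 - 3) - 1271) = √(√(-15) - 1271) = √(I*√15 - 1271) = √(-1271 + I*√15)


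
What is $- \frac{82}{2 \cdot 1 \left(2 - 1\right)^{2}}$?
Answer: $-41$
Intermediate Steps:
$- \frac{82}{2 \cdot 1 \left(2 - 1\right)^{2}} = - \frac{82}{2 \cdot 1^{2}} = - \frac{82}{2 \cdot 1} = - \frac{82}{2} = \left(-82\right) \frac{1}{2} = -41$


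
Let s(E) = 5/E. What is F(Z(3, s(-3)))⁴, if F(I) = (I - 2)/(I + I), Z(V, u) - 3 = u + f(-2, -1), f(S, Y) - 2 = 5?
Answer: 130321/6250000 ≈ 0.020851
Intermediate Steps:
f(S, Y) = 7 (f(S, Y) = 2 + 5 = 7)
Z(V, u) = 10 + u (Z(V, u) = 3 + (u + 7) = 3 + (7 + u) = 10 + u)
F(I) = (-2 + I)/(2*I) (F(I) = (-2 + I)/((2*I)) = (-2 + I)*(1/(2*I)) = (-2 + I)/(2*I))
F(Z(3, s(-3)))⁴ = ((-2 + (10 + 5/(-3)))/(2*(10 + 5/(-3))))⁴ = ((-2 + (10 + 5*(-⅓)))/(2*(10 + 5*(-⅓))))⁴ = ((-2 + (10 - 5/3))/(2*(10 - 5/3)))⁴ = ((-2 + 25/3)/(2*(25/3)))⁴ = ((½)*(3/25)*(19/3))⁴ = (19/50)⁴ = 130321/6250000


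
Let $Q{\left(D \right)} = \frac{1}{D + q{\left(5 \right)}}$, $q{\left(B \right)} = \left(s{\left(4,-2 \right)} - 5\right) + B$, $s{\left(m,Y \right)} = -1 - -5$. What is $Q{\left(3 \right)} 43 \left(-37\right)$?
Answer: $- \frac{1591}{7} \approx -227.29$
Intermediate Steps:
$s{\left(m,Y \right)} = 4$ ($s{\left(m,Y \right)} = -1 + 5 = 4$)
$q{\left(B \right)} = -1 + B$ ($q{\left(B \right)} = \left(4 - 5\right) + B = -1 + B$)
$Q{\left(D \right)} = \frac{1}{4 + D}$ ($Q{\left(D \right)} = \frac{1}{D + \left(-1 + 5\right)} = \frac{1}{D + 4} = \frac{1}{4 + D}$)
$Q{\left(3 \right)} 43 \left(-37\right) = \frac{1}{4 + 3} \cdot 43 \left(-37\right) = \frac{1}{7} \cdot 43 \left(-37\right) = \frac{43}{7} \left(-37\right) = - \frac{1591}{7}$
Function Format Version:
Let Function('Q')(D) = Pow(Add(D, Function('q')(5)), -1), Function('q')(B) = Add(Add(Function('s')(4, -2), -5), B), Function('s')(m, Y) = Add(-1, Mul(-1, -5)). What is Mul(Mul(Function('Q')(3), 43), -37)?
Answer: Rational(-1591, 7) ≈ -227.29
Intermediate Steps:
Function('s')(m, Y) = 4 (Function('s')(m, Y) = Add(-1, 5) = 4)
Function('q')(B) = Add(-1, B) (Function('q')(B) = Add(Add(4, -5), B) = Add(-1, B))
Function('Q')(D) = Pow(Add(4, D), -1) (Function('Q')(D) = Pow(Add(D, Add(-1, 5)), -1) = Pow(Add(D, 4), -1) = Pow(Add(4, D), -1))
Mul(Mul(Function('Q')(3), 43), -37) = Mul(Mul(Pow(Add(4, 3), -1), 43), -37) = Mul(Mul(Pow(7, -1), 43), -37) = Mul(Mul(Rational(1, 7), 43), -37) = Mul(Rational(43, 7), -37) = Rational(-1591, 7)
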